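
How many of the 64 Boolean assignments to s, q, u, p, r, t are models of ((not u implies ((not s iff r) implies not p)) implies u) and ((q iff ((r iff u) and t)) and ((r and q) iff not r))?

Initial set: {(((not u implies ((not s iff r) implies not p)) implies u) and ((q iff ((r iff u) and t)) and ((r and q) iff not r)))}.
(((not u implies ((not s iff r) implies not p)) implies u) and ((q iff ((r iff u) and t)) and ((r and q) iff not r))): α-rule — add ((not u implies ((not s iff r) implies not p)) implies u), ((q iff ((r iff u) and t)) and ((r and q) iff not r)).
((q iff ((r iff u) and t)) and ((r and q) iff not r)): α-rule — add (q iff ((r iff u) and t)), ((r and q) iff not r).
((not u implies ((not s iff r) implies not p)) implies u): β-rule — branch into not (not u implies ((not s iff r) implies not p))  //  u.
  branch 1 (add not (not u implies ((not s iff r) implies not p))):
    not (not u implies ((not s iff r) implies not p)): α-rule — add not u, not ((not s iff r) implies not p).
    not ((not s iff r) implies not p): α-rule — add (not s iff r), not not p.
    (q iff ((r iff u) and t)): β-rule — branch into q, ((r iff u) and t)  //  not q, not ((r iff u) and t).
      branch 1.1 (add q, ((r iff u) and t)):
        ((r iff u) and t): α-rule — add (r iff u), t.
        ((r and q) iff not r): β-rule — branch into (r and q), not r  //  not (r and q), not not r.
          branch 1.1.1 (add (r and q), not r):
            (r and q): α-rule — add r, q.
            × closes — contains both r and not r.
          branch 1.1.2 (add not (r and q), not not r):
            (not s iff r): β-rule — branch into not s, r  //  not not s, not r.
              branch 1.1.2.1 (add not s, r):
                (r iff u): β-rule — branch into r, u  //  not r, not u.
                  branch 1.1.2.1.1 (add r, u):
                    × closes — contains both u and not u.
                  branch 1.1.2.1.2 (add not r, not u):
                    × closes — contains both r and not r.
              branch 1.1.2.2 (add not not s, not r):
                × closes — contains both r and not r.
      branch 1.2 (add not q, not ((r iff u) and t)):
        ((r and q) iff not r): β-rule — branch into (r and q), not r  //  not (r and q), not not r.
          branch 1.2.1 (add (r and q), not r):
            (r and q): α-rule — add r, q.
            × closes — contains both r and not r.
          branch 1.2.2 (add not (r and q), not not r):
            (not s iff r): β-rule — branch into not s, r  //  not not s, not r.
              branch 1.2.2.1 (add not s, r):
                not ((r iff u) and t): β-rule — branch into not (r iff u)  //  not t.
                  branch 1.2.2.1.1 (add not (r iff u)):
                    not (r and q): β-rule — branch into not r  //  not q.
                      branch 1.2.2.1.1.1 (add not r):
                        × closes — contains both r and not r.
                      branch 1.2.2.1.1.2 (add not q):
                        not (r iff u): β-rule — branch into r, not u  //  not r, u.
                          branch 1.2.2.1.1.2.1 (add r, not u):
                            ○ open, literals {p=1, q=0, r=1, s=0, u=0}.
                          branch 1.2.2.1.1.2.2 (add not r, u):
                            × closes — contains both r and not r.
                  branch 1.2.2.1.2 (add not t):
                    not (r and q): β-rule — branch into not r  //  not q.
                      branch 1.2.2.1.2.1 (add not r):
                        × closes — contains both r and not r.
                      branch 1.2.2.1.2.2 (add not q):
                        ○ open, literals {p=1, q=0, r=1, s=0, t=0, u=0}.
              branch 1.2.2.2 (add not not s, not r):
                × closes — contains both r and not r.
  branch 2 (add u):
    (q iff ((r iff u) and t)): β-rule — branch into q, ((r iff u) and t)  //  not q, not ((r iff u) and t).
      branch 2.1 (add q, ((r iff u) and t)):
        ((r iff u) and t): α-rule — add (r iff u), t.
        ((r and q) iff not r): β-rule — branch into (r and q), not r  //  not (r and q), not not r.
          branch 2.1.1 (add (r and q), not r):
            (r and q): α-rule — add r, q.
            × closes — contains both r and not r.
          branch 2.1.2 (add not (r and q), not not r):
            (r iff u): β-rule — branch into r, u  //  not r, not u.
              branch 2.1.2.1 (add r, u):
                not (r and q): β-rule — branch into not r  //  not q.
                  branch 2.1.2.1.1 (add not r):
                    × closes — contains both r and not r.
                  branch 2.1.2.1.2 (add not q):
                    × closes — contains both q and not q.
              branch 2.1.2.2 (add not r, not u):
                × closes — contains both r and not r.
      branch 2.2 (add not q, not ((r iff u) and t)):
        ((r and q) iff not r): β-rule — branch into (r and q), not r  //  not (r and q), not not r.
          branch 2.2.1 (add (r and q), not r):
            (r and q): α-rule — add r, q.
            × closes — contains both r and not r.
          branch 2.2.2 (add not (r and q), not not r):
            not ((r iff u) and t): β-rule — branch into not (r iff u)  //  not t.
              branch 2.2.2.1 (add not (r iff u)):
                not (r and q): β-rule — branch into not r  //  not q.
                  branch 2.2.2.1.1 (add not r):
                    × closes — contains both r and not r.
                  branch 2.2.2.1.2 (add not q):
                    not (r iff u): β-rule — branch into r, not u  //  not r, u.
                      branch 2.2.2.1.2.1 (add r, not u):
                        × closes — contains both u and not u.
                      branch 2.2.2.1.2.2 (add not r, u):
                        × closes — contains both r and not r.
              branch 2.2.2.2 (add not t):
                not (r and q): β-rule — branch into not r  //  not q.
                  branch 2.2.2.2.1 (add not r):
                    × closes — contains both r and not r.
                  branch 2.2.2.2.2 (add not q):
                    ○ open, literals {q=0, r=1, t=0, u=1}.
18 branches closed, 3 open.
Each open branch fixes some atoms; the unmentioned ones are free. Counting distinct full assignments: branch {p=1, q=0, r=1, s=0, u=0} (t) contributes 2 new; branch {p=1, q=0, r=1, s=0, t=0, u=0} (none free) contributes 0 new; branch {q=0, r=1, t=0, u=1} (s, p) contributes 4 new. Total: 6.

6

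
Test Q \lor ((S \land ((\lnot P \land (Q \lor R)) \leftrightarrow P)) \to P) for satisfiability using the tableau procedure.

Satisfiable

Initial set: {(Q \lor ((S \land ((\lnot P \land (Q \lor R)) \leftrightarrow P)) \to P))}.
(Q \lor ((S \land ((\lnot P \land (Q \lor R)) \leftrightarrow P)) \to P)): β-rule — branch into Q  //  ((S \land ((\lnot P \land (Q \lor R)) \leftrightarrow P)) \to P).
  branch 1 (add Q):
    ○ open, literals {Q=T}.
  branch 2 (add ((S \land ((\lnot P \land (Q \lor R)) \leftrightarrow P)) \to P)):
    ((S \land ((\lnot P \land (Q \lor R)) \leftrightarrow P)) \to P): β-rule — branch into \lnot (S \land ((\lnot P \land (Q \lor R)) \leftrightarrow P))  //  P.
      branch 2.1 (add \lnot (S \land ((\lnot P \land (Q \lor R)) \leftrightarrow P))):
        \lnot (S \land ((\lnot P \land (Q \lor R)) \leftrightarrow P)): β-rule — branch into \lnot S  //  \lnot ((\lnot P \land (Q \lor R)) \leftrightarrow P).
          branch 2.1.1 (add \lnot S):
            ○ open, literals {S=F}.
          branch 2.1.2 (add \lnot ((\lnot P \land (Q \lor R)) \leftrightarrow P)):
            \lnot ((\lnot P \land (Q \lor R)) \leftrightarrow P): β-rule — branch into (\lnot P \land (Q \lor R)), \lnot P  //  \lnot (\lnot P \land (Q \lor R)), P.
              branch 2.1.2.1 (add (\lnot P \land (Q \lor R)), \lnot P):
                (\lnot P \land (Q \lor R)): α-rule — add \lnot P, (Q \lor R).
                (Q \lor R): β-rule — branch into Q  //  R.
                  branch 2.1.2.1.1 (add Q):
                    ○ open, literals {P=F, Q=T}.
                  branch 2.1.2.1.2 (add R):
                    ○ open, literals {P=F, R=T}.
              branch 2.1.2.2 (add \lnot (\lnot P \land (Q \lor R)), P):
                \lnot (\lnot P \land (Q \lor R)): β-rule — branch into \lnot \lnot P  //  \lnot (Q \lor R).
                  branch 2.1.2.2.1 (add \lnot \lnot P):
                    ○ open, literals {P=T}.
                  branch 2.1.2.2.2 (add \lnot (Q \lor R)):
                    \lnot (Q \lor R): α-rule — add \lnot Q, \lnot R.
                    ○ open, literals {P=T, Q=F, R=F}.
      branch 2.2 (add P):
        ○ open, literals {P=T}.
0 branches closed, 7 open.
An open branch gives a satisfying assignment: Q=T.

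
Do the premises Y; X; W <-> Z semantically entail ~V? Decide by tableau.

Initial set: {Y; X; (W <-> Z); ~~V}.
(W <-> Z): β-rule — branch into W, Z  //  ~W, ~Z.
  branch 1 (add W, Z):
    ○ open, literals {V=T, W=T, X=T, Y=T, Z=T}.
  branch 2 (add ~W, ~Z):
    ○ open, literals {V=T, W=F, X=T, Y=T, Z=F}.
0 branches closed, 2 open.
An open branch gives a countermodel: V=T, W=T, X=T, Y=T, Z=T (unmentioned atoms arbitrary); the premises hold there but the conclusion fails.

No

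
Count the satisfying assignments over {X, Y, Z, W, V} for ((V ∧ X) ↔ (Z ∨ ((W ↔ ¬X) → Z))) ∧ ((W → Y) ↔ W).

Initial set: {(((V ∧ X) ↔ (Z ∨ ((W ↔ ¬X) → Z))) ∧ ((W → Y) ↔ W))}.
(((V ∧ X) ↔ (Z ∨ ((W ↔ ¬X) → Z))) ∧ ((W → Y) ↔ W)): α-rule — add ((V ∧ X) ↔ (Z ∨ ((W ↔ ¬X) → Z))), ((W → Y) ↔ W).
((V ∧ X) ↔ (Z ∨ ((W ↔ ¬X) → Z))): β-rule — branch into (V ∧ X), (Z ∨ ((W ↔ ¬X) → Z))  //  ¬(V ∧ X), ¬(Z ∨ ((W ↔ ¬X) → Z)).
  branch 1 (add (V ∧ X), (Z ∨ ((W ↔ ¬X) → Z))):
    (V ∧ X): α-rule — add V, X.
    ((W → Y) ↔ W): β-rule — branch into (W → Y), W  //  ¬(W → Y), ¬W.
      branch 1.1 (add (W → Y), W):
        (Z ∨ ((W ↔ ¬X) → Z)): β-rule — branch into Z  //  ((W ↔ ¬X) → Z).
          branch 1.1.1 (add Z):
            (W → Y): β-rule — branch into ¬W  //  Y.
              branch 1.1.1.1 (add ¬W):
                × closes — contains both W and ¬W.
              branch 1.1.1.2 (add Y):
                ○ open, literals {V=1, W=1, X=1, Y=1, Z=1}.
          branch 1.1.2 (add ((W ↔ ¬X) → Z)):
            (W → Y): β-rule — branch into ¬W  //  Y.
              branch 1.1.2.1 (add ¬W):
                × closes — contains both W and ¬W.
              branch 1.1.2.2 (add Y):
                ((W ↔ ¬X) → Z): β-rule — branch into ¬(W ↔ ¬X)  //  Z.
                  branch 1.1.2.2.1 (add ¬(W ↔ ¬X)):
                    ¬(W ↔ ¬X): β-rule — branch into W, ¬¬X  //  ¬W, ¬X.
                      branch 1.1.2.2.1.1 (add W, ¬¬X):
                        ○ open, literals {V=1, W=1, X=1, Y=1}.
                      branch 1.1.2.2.1.2 (add ¬W, ¬X):
                        × closes — contains both W and ¬W.
                  branch 1.1.2.2.2 (add Z):
                    ○ open, literals {V=1, W=1, X=1, Y=1, Z=1}.
      branch 1.2 (add ¬(W → Y), ¬W):
        ¬(W → Y): α-rule — add W, ¬Y.
        × closes — contains both W and ¬W.
  branch 2 (add ¬(V ∧ X), ¬(Z ∨ ((W ↔ ¬X) → Z))):
    ¬(Z ∨ ((W ↔ ¬X) → Z)): α-rule — add ¬Z, ¬((W ↔ ¬X) → Z).
    ¬((W ↔ ¬X) → Z): α-rule — add (W ↔ ¬X), ¬Z.
    ((W → Y) ↔ W): β-rule — branch into (W → Y), W  //  ¬(W → Y), ¬W.
      branch 2.1 (add (W → Y), W):
        ¬(V ∧ X): β-rule — branch into ¬V  //  ¬X.
          branch 2.1.1 (add ¬V):
            (W ↔ ¬X): β-rule — branch into W, ¬X  //  ¬W, ¬¬X.
              branch 2.1.1.1 (add W, ¬X):
                (W → Y): β-rule — branch into ¬W  //  Y.
                  branch 2.1.1.1.1 (add ¬W):
                    × closes — contains both W and ¬W.
                  branch 2.1.1.1.2 (add Y):
                    ○ open, literals {V=0, W=1, X=0, Y=1, Z=0}.
              branch 2.1.1.2 (add ¬W, ¬¬X):
                × closes — contains both W and ¬W.
          branch 2.1.2 (add ¬X):
            (W ↔ ¬X): β-rule — branch into W, ¬X  //  ¬W, ¬¬X.
              branch 2.1.2.1 (add W, ¬X):
                (W → Y): β-rule — branch into ¬W  //  Y.
                  branch 2.1.2.1.1 (add ¬W):
                    × closes — contains both W and ¬W.
                  branch 2.1.2.1.2 (add Y):
                    ○ open, literals {W=1, X=0, Y=1, Z=0}.
              branch 2.1.2.2 (add ¬W, ¬¬X):
                × closes — contains both W and ¬W.
      branch 2.2 (add ¬(W → Y), ¬W):
        ¬(W → Y): α-rule — add W, ¬Y.
        × closes — contains both W and ¬W.
9 branches closed, 5 open.
Each open branch fixes some atoms; the unmentioned ones are free. Counting distinct full assignments: branch {V=1, W=1, X=1, Y=1, Z=1} (none free) contributes 1 new; branch {V=1, W=1, X=1, Y=1} (Z) contributes 1 new; branch {V=1, W=1, X=1, Y=1, Z=1} (none free) contributes 0 new; branch {V=0, W=1, X=0, Y=1, Z=0} (none free) contributes 1 new; branch {W=1, X=0, Y=1, Z=0} (V) contributes 1 new. Total: 4.

4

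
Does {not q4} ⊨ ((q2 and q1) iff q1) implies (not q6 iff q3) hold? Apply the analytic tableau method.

No

Initial set: {T not q4; F (((q2 and q1) iff q1) implies (not q6 iff q3))}.
F (((q2 and q1) iff q1) implies (not q6 iff q3)): α-rule — add T ((q2 and q1) iff q1), F (not q6 iff q3).
T ((q2 and q1) iff q1): β-rule — branch into T (q2 and q1), T q1  //  F (q2 and q1), F q1.
  branch 1 (add T (q2 and q1), T q1):
    T (q2 and q1): α-rule — add T q2, T q1.
    F (not q6 iff q3): β-rule — branch into T not q6, F q3  //  F not q6, T q3.
      branch 1.1 (add T not q6, F q3):
        ○ open, literals {q1=T, q2=T, q3=F, q4=F, q6=F}.
      branch 1.2 (add F not q6, T q3):
        ○ open, literals {q1=T, q2=T, q3=T, q4=F, q6=T}.
  branch 2 (add F (q2 and q1), F q1):
    F (not q6 iff q3): β-rule — branch into T not q6, F q3  //  F not q6, T q3.
      branch 2.1 (add T not q6, F q3):
        F (q2 and q1): β-rule — branch into F q2  //  F q1.
          branch 2.1.1 (add F q2):
            ○ open, literals {q1=F, q2=F, q3=F, q4=F, q6=F}.
          branch 2.1.2 (add F q1):
            ○ open, literals {q1=F, q3=F, q4=F, q6=F}.
      branch 2.2 (add F not q6, T q3):
        F (q2 and q1): β-rule — branch into F q2  //  F q1.
          branch 2.2.1 (add F q2):
            ○ open, literals {q1=F, q2=F, q3=T, q4=F, q6=T}.
          branch 2.2.2 (add F q1):
            ○ open, literals {q1=F, q3=T, q4=F, q6=T}.
0 branches closed, 6 open.
An open branch gives a countermodel: q1=T, q2=T, q3=F, q4=F, q6=F (unmentioned atoms arbitrary); the premises hold there but the conclusion fails.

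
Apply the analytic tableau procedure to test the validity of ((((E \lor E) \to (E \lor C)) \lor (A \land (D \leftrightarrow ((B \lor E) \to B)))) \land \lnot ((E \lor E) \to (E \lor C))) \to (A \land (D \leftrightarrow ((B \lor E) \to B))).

Assume the negation and expand:
Initial set: {\lnot (((((E \lor E) \to (E \lor C)) \lor (A \land (D \leftrightarrow ((B \lor E) \to B)))) \land \lnot ((E \lor E) \to (E \lor C))) \to (A \land (D \leftrightarrow ((B \lor E) \to B))))}.
\lnot (((((E \lor E) \to (E \lor C)) \lor (A \land (D \leftrightarrow ((B \lor E) \to B)))) \land \lnot ((E \lor E) \to (E \lor C))) \to (A \land (D \leftrightarrow ((B \lor E) \to B)))): α-rule — add ((((E \lor E) \to (E \lor C)) \lor (A \land (D \leftrightarrow ((B \lor E) \to B)))) \land \lnot ((E \lor E) \to (E \lor C))), \lnot (A \land (D \leftrightarrow ((B \lor E) \to B))).
((((E \lor E) \to (E \lor C)) \lor (A \land (D \leftrightarrow ((B \lor E) \to B)))) \land \lnot ((E \lor E) \to (E \lor C))): α-rule — add (((E \lor E) \to (E \lor C)) \lor (A \land (D \leftrightarrow ((B \lor E) \to B)))), \lnot ((E \lor E) \to (E \lor C)).
\lnot ((E \lor E) \to (E \lor C)): α-rule — add (E \lor E), \lnot (E \lor C).
\lnot (E \lor C): α-rule — add \lnot E, \lnot C.
\lnot (A \land (D \leftrightarrow ((B \lor E) \to B))): β-rule — branch into \lnot A  //  \lnot (D \leftrightarrow ((B \lor E) \to B)).
  branch 1 (add \lnot A):
    (((E \lor E) \to (E \lor C)) \lor (A \land (D \leftrightarrow ((B \lor E) \to B)))): β-rule — branch into ((E \lor E) \to (E \lor C))  //  (A \land (D \leftrightarrow ((B \lor E) \to B))).
      branch 1.1 (add ((E \lor E) \to (E \lor C))):
        (E \lor E): β-rule — branch into E  //  E.
          branch 1.1.1 (add E):
            × closes — contains both E and \lnot E.
          branch 1.1.2 (add E):
            × closes — contains both E and \lnot E.
      branch 1.2 (add (A \land (D \leftrightarrow ((B \lor E) \to B)))):
        (A \land (D \leftrightarrow ((B \lor E) \to B))): α-rule — add A, (D \leftrightarrow ((B \lor E) \to B)).
        × closes — contains both A and \lnot A.
  branch 2 (add \lnot (D \leftrightarrow ((B \lor E) \to B))):
    (((E \lor E) \to (E \lor C)) \lor (A \land (D \leftrightarrow ((B \lor E) \to B)))): β-rule — branch into ((E \lor E) \to (E \lor C))  //  (A \land (D \leftrightarrow ((B \lor E) \to B))).
      branch 2.1 (add ((E \lor E) \to (E \lor C))):
        (E \lor E): β-rule — branch into E  //  E.
          branch 2.1.1 (add E):
            × closes — contains both E and \lnot E.
          branch 2.1.2 (add E):
            × closes — contains both E and \lnot E.
      branch 2.2 (add (A \land (D \leftrightarrow ((B \lor E) \to B)))):
        (A \land (D \leftrightarrow ((B \lor E) \to B))): α-rule — add A, (D \leftrightarrow ((B \lor E) \to B)).
        (E \lor E): β-rule — branch into E  //  E.
          branch 2.2.1 (add E):
            × closes — contains both E and \lnot E.
          branch 2.2.2 (add E):
            × closes — contains both E and \lnot E.
All 7 branches close.
Every branch closed, so the negation is unsatisfiable and the formula is valid.

Valid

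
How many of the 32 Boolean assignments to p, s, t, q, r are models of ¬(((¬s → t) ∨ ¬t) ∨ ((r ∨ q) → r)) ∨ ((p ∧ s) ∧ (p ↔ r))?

4

Initial set: {T (¬(((¬s → t) ∨ ¬t) ∨ ((r ∨ q) → r)) ∨ ((p ∧ s) ∧ (p ↔ r)))}.
T (¬(((¬s → t) ∨ ¬t) ∨ ((r ∨ q) → r)) ∨ ((p ∧ s) ∧ (p ↔ r))): β-rule — branch into T ¬(((¬s → t) ∨ ¬t) ∨ ((r ∨ q) → r))  //  T ((p ∧ s) ∧ (p ↔ r)).
  branch 1 (add T ¬(((¬s → t) ∨ ¬t) ∨ ((r ∨ q) → r))):
    T ¬(((¬s → t) ∨ ¬t) ∨ ((r ∨ q) → r)): α-rule — add F ((¬s → t) ∨ ¬t), F ((r ∨ q) → r).
    F ((¬s → t) ∨ ¬t): α-rule — add F (¬s → t), F ¬t.
    F ((r ∨ q) → r): α-rule — add T (r ∨ q), F r.
    F (¬s → t): α-rule — add T ¬s, F t.
    × closes — contains both t and ¬t.
  branch 2 (add T ((p ∧ s) ∧ (p ↔ r))):
    T ((p ∧ s) ∧ (p ↔ r)): α-rule — add T (p ∧ s), T (p ↔ r).
    T (p ∧ s): α-rule — add T p, T s.
    T (p ↔ r): β-rule — branch into T p, T r  //  F p, F r.
      branch 2.1 (add T p, T r):
        ○ open, literals {p=true, r=true, s=true}.
      branch 2.2 (add F p, F r):
        × closes — contains both p and ¬p.
2 branches closed, 1 open.
Each open branch fixes some atoms; the unmentioned ones are free. Counting distinct full assignments: branch {p=true, r=true, s=true} (t, q) contributes 4 new. Total: 4.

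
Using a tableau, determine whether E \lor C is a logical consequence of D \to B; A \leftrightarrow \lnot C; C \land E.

Yes

Initial set: {(D \to B); (A \leftrightarrow \lnot C); (C \land E); \lnot (E \lor C)}.
(C \land E): α-rule — add C, E.
\lnot (E \lor C): α-rule — add \lnot E, \lnot C.
× closes — contains both E and \lnot E.
All 1 branch closes.
Every branch closed, so the premises entail the conclusion.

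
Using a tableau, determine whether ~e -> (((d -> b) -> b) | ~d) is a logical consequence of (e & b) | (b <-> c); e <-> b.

Yes

Initial set: {((e & b) | (b <-> c)); (e <-> b); ~(~e -> (((d -> b) -> b) | ~d))}.
~(~e -> (((d -> b) -> b) | ~d)): α-rule — add ~e, ~(((d -> b) -> b) | ~d).
~(((d -> b) -> b) | ~d): α-rule — add ~((d -> b) -> b), ~~d.
~((d -> b) -> b): α-rule — add (d -> b), ~b.
((e & b) | (b <-> c)): β-rule — branch into (e & b)  //  (b <-> c).
  branch 1 (add (e & b)):
    (e & b): α-rule — add e, b.
    × closes — contains both e and ~e.
  branch 2 (add (b <-> c)):
    (e <-> b): β-rule — branch into e, b  //  ~e, ~b.
      branch 2.1 (add e, b):
        × closes — contains both e and ~e.
      branch 2.2 (add ~e, ~b):
        (d -> b): β-rule — branch into ~d  //  b.
          branch 2.2.1 (add ~d):
            × closes — contains both d and ~d.
          branch 2.2.2 (add b):
            × closes — contains both b and ~b.
All 4 branches close.
Every branch closed, so the premises entail the conclusion.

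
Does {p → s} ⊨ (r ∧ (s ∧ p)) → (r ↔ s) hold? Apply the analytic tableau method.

Yes

Initial set: {(p → s); ¬((r ∧ (s ∧ p)) → (r ↔ s))}.
¬((r ∧ (s ∧ p)) → (r ↔ s)): α-rule — add (r ∧ (s ∧ p)), ¬(r ↔ s).
(r ∧ (s ∧ p)): α-rule — add r, (s ∧ p).
(s ∧ p): α-rule — add s, p.
(p → s): β-rule — branch into ¬p  //  s.
  branch 1 (add ¬p):
    × closes — contains both p and ¬p.
  branch 2 (add s):
    ¬(r ↔ s): β-rule — branch into r, ¬s  //  ¬r, s.
      branch 2.1 (add r, ¬s):
        × closes — contains both s and ¬s.
      branch 2.2 (add ¬r, s):
        × closes — contains both r and ¬r.
All 3 branches close.
Every branch closed, so the premises entail the conclusion.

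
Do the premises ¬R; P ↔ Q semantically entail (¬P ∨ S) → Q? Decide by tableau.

Initial set: {T ¬R; T (P ↔ Q); F ((¬P ∨ S) → Q)}.
F ((¬P ∨ S) → Q): α-rule — add T (¬P ∨ S), F Q.
T (P ↔ Q): β-rule — branch into T P, T Q  //  F P, F Q.
  branch 1 (add T P, T Q):
    × closes — contains both Q and ¬Q.
  branch 2 (add F P, F Q):
    T (¬P ∨ S): β-rule — branch into T ¬P  //  T S.
      branch 2.1 (add T ¬P):
        ○ open, literals {P=false, Q=false, R=false}.
      branch 2.2 (add T S):
        ○ open, literals {P=false, Q=false, R=false, S=true}.
1 branch closed, 2 open.
An open branch gives a countermodel: P=false, Q=false, R=false (unmentioned atoms arbitrary); the premises hold there but the conclusion fails.

No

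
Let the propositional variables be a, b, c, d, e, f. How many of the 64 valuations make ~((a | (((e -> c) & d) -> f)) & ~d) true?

32

Initial set: {~((a | (((e -> c) & d) -> f)) & ~d)}.
~((a | (((e -> c) & d) -> f)) & ~d): β-rule — branch into ~(a | (((e -> c) & d) -> f))  //  ~~d.
  branch 1 (add ~(a | (((e -> c) & d) -> f))):
    ~(a | (((e -> c) & d) -> f)): α-rule — add ~a, ~(((e -> c) & d) -> f).
    ~(((e -> c) & d) -> f): α-rule — add ((e -> c) & d), ~f.
    ((e -> c) & d): α-rule — add (e -> c), d.
    (e -> c): β-rule — branch into ~e  //  c.
      branch 1.1 (add ~e):
        ○ open, literals {a=false, d=true, e=false, f=false}.
      branch 1.2 (add c):
        ○ open, literals {a=false, c=true, d=true, f=false}.
  branch 2 (add ~~d):
    ○ open, literals {d=true}.
0 branches closed, 3 open.
Each open branch fixes some atoms; the unmentioned ones are free. Counting distinct full assignments: branch {a=false, d=true, e=false, f=false} (b, c) contributes 4 new; branch {a=false, c=true, d=true, f=false} (b, e) contributes 2 new; branch {d=true} (a, b, c, e, f) contributes 26 new. Total: 32.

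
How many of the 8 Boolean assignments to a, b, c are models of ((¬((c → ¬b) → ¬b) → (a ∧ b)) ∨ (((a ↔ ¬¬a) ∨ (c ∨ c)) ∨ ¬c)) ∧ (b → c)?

6

Initial set: {(((¬((c → ¬b) → ¬b) → (a ∧ b)) ∨ (((a ↔ ¬¬a) ∨ (c ∨ c)) ∨ ¬c)) ∧ (b → c))}.
(((¬((c → ¬b) → ¬b) → (a ∧ b)) ∨ (((a ↔ ¬¬a) ∨ (c ∨ c)) ∨ ¬c)) ∧ (b → c)): α-rule — add ((¬((c → ¬b) → ¬b) → (a ∧ b)) ∨ (((a ↔ ¬¬a) ∨ (c ∨ c)) ∨ ¬c)), (b → c).
((¬((c → ¬b) → ¬b) → (a ∧ b)) ∨ (((a ↔ ¬¬a) ∨ (c ∨ c)) ∨ ¬c)): β-rule — branch into (¬((c → ¬b) → ¬b) → (a ∧ b))  //  (((a ↔ ¬¬a) ∨ (c ∨ c)) ∨ ¬c).
  branch 1 (add (¬((c → ¬b) → ¬b) → (a ∧ b))):
    (b → c): β-rule — branch into ¬b  //  c.
      branch 1.1 (add ¬b):
        (¬((c → ¬b) → ¬b) → (a ∧ b)): β-rule — branch into ¬¬((c → ¬b) → ¬b)  //  (a ∧ b).
          branch 1.1.1 (add ¬¬((c → ¬b) → ¬b)):
            ¬¬((c → ¬b) → ¬b): β-rule — branch into ¬(c → ¬b)  //  ¬b.
              branch 1.1.1.1 (add ¬(c → ¬b)):
                ¬(c → ¬b): α-rule — add c, ¬¬b.
                × closes — contains both b and ¬b.
              branch 1.1.1.2 (add ¬b):
                ○ open, literals {b=0}.
          branch 1.1.2 (add (a ∧ b)):
            (a ∧ b): α-rule — add a, b.
            × closes — contains both b and ¬b.
      branch 1.2 (add c):
        (¬((c → ¬b) → ¬b) → (a ∧ b)): β-rule — branch into ¬¬((c → ¬b) → ¬b)  //  (a ∧ b).
          branch 1.2.1 (add ¬¬((c → ¬b) → ¬b)):
            ¬¬((c → ¬b) → ¬b): β-rule — branch into ¬(c → ¬b)  //  ¬b.
              branch 1.2.1.1 (add ¬(c → ¬b)):
                ¬(c → ¬b): α-rule — add c, ¬¬b.
                ○ open, literals {b=1, c=1}.
              branch 1.2.1.2 (add ¬b):
                ○ open, literals {b=0, c=1}.
          branch 1.2.2 (add (a ∧ b)):
            (a ∧ b): α-rule — add a, b.
            ○ open, literals {a=1, b=1, c=1}.
  branch 2 (add (((a ↔ ¬¬a) ∨ (c ∨ c)) ∨ ¬c)):
    (b → c): β-rule — branch into ¬b  //  c.
      branch 2.1 (add ¬b):
        (((a ↔ ¬¬a) ∨ (c ∨ c)) ∨ ¬c): β-rule — branch into ((a ↔ ¬¬a) ∨ (c ∨ c))  //  ¬c.
          branch 2.1.1 (add ((a ↔ ¬¬a) ∨ (c ∨ c))):
            ((a ↔ ¬¬a) ∨ (c ∨ c)): β-rule — branch into (a ↔ ¬¬a)  //  (c ∨ c).
              branch 2.1.1.1 (add (a ↔ ¬¬a)):
                (a ↔ ¬¬a): β-rule — branch into a, ¬¬a  //  ¬a, ¬¬¬a.
                  branch 2.1.1.1.1 (add a, ¬¬a):
                    ¬¬a: drop double negation, giving a.
                    ○ open, literals {a=1, b=0}.
                  branch 2.1.1.1.2 (add ¬a, ¬¬¬a):
                    ¬¬¬a: drop double negation, giving ¬a.
                    ○ open, literals {a=0, b=0}.
              branch 2.1.1.2 (add (c ∨ c)):
                (c ∨ c): β-rule — branch into c  //  c.
                  branch 2.1.1.2.1 (add c):
                    ○ open, literals {b=0, c=1}.
                  branch 2.1.1.2.2 (add c):
                    ○ open, literals {b=0, c=1}.
          branch 2.1.2 (add ¬c):
            ○ open, literals {b=0, c=0}.
      branch 2.2 (add c):
        (((a ↔ ¬¬a) ∨ (c ∨ c)) ∨ ¬c): β-rule — branch into ((a ↔ ¬¬a) ∨ (c ∨ c))  //  ¬c.
          branch 2.2.1 (add ((a ↔ ¬¬a) ∨ (c ∨ c))):
            ((a ↔ ¬¬a) ∨ (c ∨ c)): β-rule — branch into (a ↔ ¬¬a)  //  (c ∨ c).
              branch 2.2.1.1 (add (a ↔ ¬¬a)):
                (a ↔ ¬¬a): β-rule — branch into a, ¬¬a  //  ¬a, ¬¬¬a.
                  branch 2.2.1.1.1 (add a, ¬¬a):
                    ¬¬a: drop double negation, giving a.
                    ○ open, literals {a=1, c=1}.
                  branch 2.2.1.1.2 (add ¬a, ¬¬¬a):
                    ¬¬¬a: drop double negation, giving ¬a.
                    ○ open, literals {a=0, c=1}.
              branch 2.2.1.2 (add (c ∨ c)):
                (c ∨ c): β-rule — branch into c  //  c.
                  branch 2.2.1.2.1 (add c):
                    ○ open, literals {c=1}.
                  branch 2.2.1.2.2 (add c):
                    ○ open, literals {c=1}.
          branch 2.2.2 (add ¬c):
            × closes — contains both c and ¬c.
3 branches closed, 13 open.
Each open branch fixes some atoms; the unmentioned ones are free. Counting distinct full assignments: branch {b=0} (a, c) contributes 4 new; branch {b=1, c=1} (a) contributes 2 new; branch {b=0, c=1} (a) contributes 0 new; branch {a=1, b=1, c=1} (none free) contributes 0 new; branch {a=1, b=0} (c) contributes 0 new; branch {a=0, b=0} (c) contributes 0 new; branch {b=0, c=1} (a) contributes 0 new; branch {b=0, c=1} (a) contributes 0 new; branch {b=0, c=0} (a) contributes 0 new; branch {a=1, c=1} (b) contributes 0 new; branch {a=0, c=1} (b) contributes 0 new; branch {c=1} (a, b) contributes 0 new; branch {c=1} (a, b) contributes 0 new. Total: 6.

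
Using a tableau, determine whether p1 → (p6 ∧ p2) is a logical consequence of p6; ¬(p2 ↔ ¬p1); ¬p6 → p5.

Initial set: {p6; ¬(p2 ↔ ¬p1); (¬p6 → p5); ¬(p1 → (p6 ∧ p2))}.
¬(p1 → (p6 ∧ p2)): α-rule — add p1, ¬(p6 ∧ p2).
¬(p2 ↔ ¬p1): β-rule — branch into p2, ¬¬p1  //  ¬p2, ¬p1.
  branch 1 (add p2, ¬¬p1):
    (¬p6 → p5): β-rule — branch into ¬¬p6  //  p5.
      branch 1.1 (add ¬¬p6):
        ¬(p6 ∧ p2): β-rule — branch into ¬p6  //  ¬p2.
          branch 1.1.1 (add ¬p6):
            × closes — contains both p6 and ¬p6.
          branch 1.1.2 (add ¬p2):
            × closes — contains both p2 and ¬p2.
      branch 1.2 (add p5):
        ¬(p6 ∧ p2): β-rule — branch into ¬p6  //  ¬p2.
          branch 1.2.1 (add ¬p6):
            × closes — contains both p6 and ¬p6.
          branch 1.2.2 (add ¬p2):
            × closes — contains both p2 and ¬p2.
  branch 2 (add ¬p2, ¬p1):
    × closes — contains both p1 and ¬p1.
All 5 branches close.
Every branch closed, so the premises entail the conclusion.

Yes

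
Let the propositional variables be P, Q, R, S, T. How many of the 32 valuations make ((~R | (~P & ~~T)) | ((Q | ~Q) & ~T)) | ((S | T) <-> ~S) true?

Initial set: {(((~R | (~P & ~~T)) | ((Q | ~Q) & ~T)) | ((S | T) <-> ~S))}.
(((~R | (~P & ~~T)) | ((Q | ~Q) & ~T)) | ((S | T) <-> ~S)): β-rule — branch into ((~R | (~P & ~~T)) | ((Q | ~Q) & ~T))  //  ((S | T) <-> ~S).
  branch 1 (add ((~R | (~P & ~~T)) | ((Q | ~Q) & ~T))):
    ((~R | (~P & ~~T)) | ((Q | ~Q) & ~T)): β-rule — branch into (~R | (~P & ~~T))  //  ((Q | ~Q) & ~T).
      branch 1.1 (add (~R | (~P & ~~T))):
        (~R | (~P & ~~T)): β-rule — branch into ~R  //  (~P & ~~T).
          branch 1.1.1 (add ~R):
            ○ open, literals {R=F}.
          branch 1.1.2 (add (~P & ~~T)):
            (~P & ~~T): α-rule — add ~P, ~~T.
            ~~T: drop double negation, giving T.
            ○ open, literals {P=F, T=T}.
      branch 1.2 (add ((Q | ~Q) & ~T)):
        ((Q | ~Q) & ~T): α-rule — add (Q | ~Q), ~T.
        (Q | ~Q): β-rule — branch into Q  //  ~Q.
          branch 1.2.1 (add Q):
            ○ open, literals {Q=T, T=F}.
          branch 1.2.2 (add ~Q):
            ○ open, literals {Q=F, T=F}.
  branch 2 (add ((S | T) <-> ~S)):
    ((S | T) <-> ~S): β-rule — branch into (S | T), ~S  //  ~(S | T), ~~S.
      branch 2.1 (add (S | T), ~S):
        (S | T): β-rule — branch into S  //  T.
          branch 2.1.1 (add S):
            × closes — contains both S and ~S.
          branch 2.1.2 (add T):
            ○ open, literals {S=F, T=T}.
      branch 2.2 (add ~(S | T), ~~S):
        ~(S | T): α-rule — add ~S, ~T.
        × closes — contains both S and ~S.
2 branches closed, 5 open.
Each open branch fixes some atoms; the unmentioned ones are free. Counting distinct full assignments: branch {R=F} (P, Q, S, T) contributes 16 new; branch {P=F, T=T} (Q, R, S) contributes 4 new; branch {Q=T, T=F} (P, R, S) contributes 4 new; branch {Q=F, T=F} (P, R, S) contributes 4 new; branch {S=F, T=T} (P, Q, R) contributes 2 new. Total: 30.

30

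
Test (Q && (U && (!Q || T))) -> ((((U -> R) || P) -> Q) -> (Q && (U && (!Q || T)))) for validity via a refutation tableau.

Valid

Assume the negation and expand:
Initial set: {!((Q && (U && (!Q || T))) -> ((((U -> R) || P) -> Q) -> (Q && (U && (!Q || T)))))}.
!((Q && (U && (!Q || T))) -> ((((U -> R) || P) -> Q) -> (Q && (U && (!Q || T))))): α-rule — add (Q && (U && (!Q || T))), !((((U -> R) || P) -> Q) -> (Q && (U && (!Q || T)))).
(Q && (U && (!Q || T))): α-rule — add Q, (U && (!Q || T)).
!((((U -> R) || P) -> Q) -> (Q && (U && (!Q || T)))): α-rule — add (((U -> R) || P) -> Q), !(Q && (U && (!Q || T))).
(U && (!Q || T)): α-rule — add U, (!Q || T).
(((U -> R) || P) -> Q): β-rule — branch into !((U -> R) || P)  //  Q.
  branch 1 (add !((U -> R) || P)):
    !((U -> R) || P): α-rule — add !(U -> R), !P.
    !(U -> R): α-rule — add U, !R.
    !(Q && (U && (!Q || T))): β-rule — branch into !Q  //  !(U && (!Q || T)).
      branch 1.1 (add !Q):
        × closes — contains both Q and !Q.
      branch 1.2 (add !(U && (!Q || T))):
        (!Q || T): β-rule — branch into !Q  //  T.
          branch 1.2.1 (add !Q):
            × closes — contains both Q and !Q.
          branch 1.2.2 (add T):
            !(U && (!Q || T)): β-rule — branch into !U  //  !(!Q || T).
              branch 1.2.2.1 (add !U):
                × closes — contains both U and !U.
              branch 1.2.2.2 (add !(!Q || T)):
                !(!Q || T): α-rule — add !!Q, !T.
                × closes — contains both T and !T.
  branch 2 (add Q):
    !(Q && (U && (!Q || T))): β-rule — branch into !Q  //  !(U && (!Q || T)).
      branch 2.1 (add !Q):
        × closes — contains both Q and !Q.
      branch 2.2 (add !(U && (!Q || T))):
        (!Q || T): β-rule — branch into !Q  //  T.
          branch 2.2.1 (add !Q):
            × closes — contains both Q and !Q.
          branch 2.2.2 (add T):
            !(U && (!Q || T)): β-rule — branch into !U  //  !(!Q || T).
              branch 2.2.2.1 (add !U):
                × closes — contains both U and !U.
              branch 2.2.2.2 (add !(!Q || T)):
                !(!Q || T): α-rule — add !!Q, !T.
                × closes — contains both T and !T.
All 8 branches close.
Every branch closed, so the negation is unsatisfiable and the formula is valid.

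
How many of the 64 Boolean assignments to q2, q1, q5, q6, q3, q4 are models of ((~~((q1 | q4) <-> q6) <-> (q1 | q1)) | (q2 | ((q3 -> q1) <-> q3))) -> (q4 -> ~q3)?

50

Initial set: {(((~~((q1 | q4) <-> q6) <-> (q1 | q1)) | (q2 | ((q3 -> q1) <-> q3))) -> (q4 -> ~q3))}.
(((~~((q1 | q4) <-> q6) <-> (q1 | q1)) | (q2 | ((q3 -> q1) <-> q3))) -> (q4 -> ~q3)): β-rule — branch into ~((~~((q1 | q4) <-> q6) <-> (q1 | q1)) | (q2 | ((q3 -> q1) <-> q3)))  //  (q4 -> ~q3).
  branch 1 (add ~((~~((q1 | q4) <-> q6) <-> (q1 | q1)) | (q2 | ((q3 -> q1) <-> q3)))):
    ~((~~((q1 | q4) <-> q6) <-> (q1 | q1)) | (q2 | ((q3 -> q1) <-> q3))): α-rule — add ~(~~((q1 | q4) <-> q6) <-> (q1 | q1)), ~(q2 | ((q3 -> q1) <-> q3)).
    ~(q2 | ((q3 -> q1) <-> q3)): α-rule — add ~q2, ~((q3 -> q1) <-> q3).
    ~(~~((q1 | q4) <-> q6) <-> (q1 | q1)): β-rule — branch into ~~((q1 | q4) <-> q6), ~(q1 | q1)  //  ~~~((q1 | q4) <-> q6), (q1 | q1).
      branch 1.1 (add ~~((q1 | q4) <-> q6), ~(q1 | q1)):
        ~~((q1 | q4) <-> q6): drop double negation, giving ((q1 | q4) <-> q6).
        ~(q1 | q1): α-rule — add ~q1, ~q1.
        ~((q3 -> q1) <-> q3): β-rule — branch into (q3 -> q1), ~q3  //  ~(q3 -> q1), q3.
          branch 1.1.1 (add (q3 -> q1), ~q3):
            ((q1 | q4) <-> q6): β-rule — branch into (q1 | q4), q6  //  ~(q1 | q4), ~q6.
              branch 1.1.1.1 (add (q1 | q4), q6):
                (q3 -> q1): β-rule — branch into ~q3  //  q1.
                  branch 1.1.1.1.1 (add ~q3):
                    (q1 | q4): β-rule — branch into q1  //  q4.
                      branch 1.1.1.1.1.1 (add q1):
                        × closes — contains both q1 and ~q1.
                      branch 1.1.1.1.1.2 (add q4):
                        ○ open, literals {q1=F, q2=F, q3=F, q4=T, q6=T}.
                  branch 1.1.1.1.2 (add q1):
                    × closes — contains both q1 and ~q1.
              branch 1.1.1.2 (add ~(q1 | q4), ~q6):
                ~(q1 | q4): α-rule — add ~q1, ~q4.
                (q3 -> q1): β-rule — branch into ~q3  //  q1.
                  branch 1.1.1.2.1 (add ~q3):
                    ○ open, literals {q1=F, q2=F, q3=F, q4=F, q6=F}.
                  branch 1.1.1.2.2 (add q1):
                    × closes — contains both q1 and ~q1.
          branch 1.1.2 (add ~(q3 -> q1), q3):
            ~(q3 -> q1): α-rule — add q3, ~q1.
            ((q1 | q4) <-> q6): β-rule — branch into (q1 | q4), q6  //  ~(q1 | q4), ~q6.
              branch 1.1.2.1 (add (q1 | q4), q6):
                (q1 | q4): β-rule — branch into q1  //  q4.
                  branch 1.1.2.1.1 (add q1):
                    × closes — contains both q1 and ~q1.
                  branch 1.1.2.1.2 (add q4):
                    ○ open, literals {q1=F, q2=F, q3=T, q4=T, q6=T}.
              branch 1.1.2.2 (add ~(q1 | q4), ~q6):
                ~(q1 | q4): α-rule — add ~q1, ~q4.
                ○ open, literals {q1=F, q2=F, q3=T, q4=F, q6=F}.
      branch 1.2 (add ~~~((q1 | q4) <-> q6), (q1 | q1)):
        ~~~((q1 | q4) <-> q6): drop double negation, giving ~((q1 | q4) <-> q6).
        ~((q3 -> q1) <-> q3): β-rule — branch into (q3 -> q1), ~q3  //  ~(q3 -> q1), q3.
          branch 1.2.1 (add (q3 -> q1), ~q3):
            (q1 | q1): β-rule — branch into q1  //  q1.
              branch 1.2.1.1 (add q1):
                ~((q1 | q4) <-> q6): β-rule — branch into (q1 | q4), ~q6  //  ~(q1 | q4), q6.
                  branch 1.2.1.1.1 (add (q1 | q4), ~q6):
                    (q3 -> q1): β-rule — branch into ~q3  //  q1.
                      branch 1.2.1.1.1.1 (add ~q3):
                        (q1 | q4): β-rule — branch into q1  //  q4.
                          branch 1.2.1.1.1.1.1 (add q1):
                            ○ open, literals {q1=T, q2=F, q3=F, q6=F}.
                          branch 1.2.1.1.1.1.2 (add q4):
                            ○ open, literals {q1=T, q2=F, q3=F, q4=T, q6=F}.
                      branch 1.2.1.1.1.2 (add q1):
                        (q1 | q4): β-rule — branch into q1  //  q4.
                          branch 1.2.1.1.1.2.1 (add q1):
                            ○ open, literals {q1=T, q2=F, q3=F, q6=F}.
                          branch 1.2.1.1.1.2.2 (add q4):
                            ○ open, literals {q1=T, q2=F, q3=F, q4=T, q6=F}.
                  branch 1.2.1.1.2 (add ~(q1 | q4), q6):
                    ~(q1 | q4): α-rule — add ~q1, ~q4.
                    × closes — contains both q1 and ~q1.
              branch 1.2.1.2 (add q1):
                ~((q1 | q4) <-> q6): β-rule — branch into (q1 | q4), ~q6  //  ~(q1 | q4), q6.
                  branch 1.2.1.2.1 (add (q1 | q4), ~q6):
                    (q3 -> q1): β-rule — branch into ~q3  //  q1.
                      branch 1.2.1.2.1.1 (add ~q3):
                        (q1 | q4): β-rule — branch into q1  //  q4.
                          branch 1.2.1.2.1.1.1 (add q1):
                            ○ open, literals {q1=T, q2=F, q3=F, q6=F}.
                          branch 1.2.1.2.1.1.2 (add q4):
                            ○ open, literals {q1=T, q2=F, q3=F, q4=T, q6=F}.
                      branch 1.2.1.2.1.2 (add q1):
                        (q1 | q4): β-rule — branch into q1  //  q4.
                          branch 1.2.1.2.1.2.1 (add q1):
                            ○ open, literals {q1=T, q2=F, q3=F, q6=F}.
                          branch 1.2.1.2.1.2.2 (add q4):
                            ○ open, literals {q1=T, q2=F, q3=F, q4=T, q6=F}.
                  branch 1.2.1.2.2 (add ~(q1 | q4), q6):
                    ~(q1 | q4): α-rule — add ~q1, ~q4.
                    × closes — contains both q1 and ~q1.
          branch 1.2.2 (add ~(q3 -> q1), q3):
            ~(q3 -> q1): α-rule — add q3, ~q1.
            (q1 | q1): β-rule — branch into q1  //  q1.
              branch 1.2.2.1 (add q1):
                × closes — contains both q1 and ~q1.
              branch 1.2.2.2 (add q1):
                × closes — contains both q1 and ~q1.
  branch 2 (add (q4 -> ~q3)):
    (q4 -> ~q3): β-rule — branch into ~q4  //  ~q3.
      branch 2.1 (add ~q4):
        ○ open, literals {q4=F}.
      branch 2.2 (add ~q3):
        ○ open, literals {q3=F}.
8 branches closed, 14 open.
Each open branch fixes some atoms; the unmentioned ones are free. Counting distinct full assignments: branch {q1=F, q2=F, q3=F, q4=T, q6=T} (q5) contributes 2 new; branch {q1=F, q2=F, q3=F, q4=F, q6=F} (q5) contributes 2 new; branch {q1=F, q2=F, q3=T, q4=T, q6=T} (q5) contributes 2 new; branch {q1=F, q2=F, q3=T, q4=F, q6=F} (q5) contributes 2 new; branch {q1=T, q2=F, q3=F, q6=F} (q5, q4) contributes 4 new; branch {q1=T, q2=F, q3=F, q4=T, q6=F} (q5) contributes 0 new; branch {q1=T, q2=F, q3=F, q6=F} (q5, q4) contributes 0 new; branch {q1=T, q2=F, q3=F, q4=T, q6=F} (q5) contributes 0 new; branch {q1=T, q2=F, q3=F, q6=F} (q5, q4) contributes 0 new; branch {q1=T, q2=F, q3=F, q4=T, q6=F} (q5) contributes 0 new; branch {q1=T, q2=F, q3=F, q6=F} (q5, q4) contributes 0 new; branch {q1=T, q2=F, q3=F, q4=T, q6=F} (q5) contributes 0 new; branch {q4=F} (q2, q1, q5, q6, q3) contributes 26 new; branch {q3=F} (q2, q1, q5, q6, q4) contributes 12 new. Total: 50.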